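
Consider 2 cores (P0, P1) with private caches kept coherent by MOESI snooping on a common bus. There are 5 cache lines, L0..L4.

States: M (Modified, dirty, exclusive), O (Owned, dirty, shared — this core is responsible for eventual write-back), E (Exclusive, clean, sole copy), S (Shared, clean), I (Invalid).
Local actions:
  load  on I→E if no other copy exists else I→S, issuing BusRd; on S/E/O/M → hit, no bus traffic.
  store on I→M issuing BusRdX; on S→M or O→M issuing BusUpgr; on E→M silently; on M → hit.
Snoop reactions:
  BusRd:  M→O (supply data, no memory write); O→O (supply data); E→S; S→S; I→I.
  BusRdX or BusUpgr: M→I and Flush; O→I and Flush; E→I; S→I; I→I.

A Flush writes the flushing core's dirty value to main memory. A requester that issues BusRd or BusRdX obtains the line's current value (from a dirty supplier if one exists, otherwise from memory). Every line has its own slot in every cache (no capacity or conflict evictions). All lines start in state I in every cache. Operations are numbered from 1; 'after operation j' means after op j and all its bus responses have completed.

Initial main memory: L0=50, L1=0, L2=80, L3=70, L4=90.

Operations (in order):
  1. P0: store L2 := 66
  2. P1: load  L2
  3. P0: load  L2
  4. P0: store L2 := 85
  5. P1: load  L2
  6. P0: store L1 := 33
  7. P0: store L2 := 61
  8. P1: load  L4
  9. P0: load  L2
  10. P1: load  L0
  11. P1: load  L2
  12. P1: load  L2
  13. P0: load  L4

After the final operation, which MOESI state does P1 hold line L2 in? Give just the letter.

state = S

1. P0: store L2 := 66  bus=[BusRdX]  L2: P0=M P1=I  mem[L2]=80
2. P1: load  L2  bus=[BusRd]  L2: P0=O P1=S  mem[L2]=80
3. P0: load  L2  bus=[-]  L2: P0=O P1=S  mem[L2]=80
4. P0: store L2 := 85  bus=[BusUpgr]  L2: P0=M P1=I  mem[L2]=80
5. P1: load  L2  bus=[BusRd]  L2: P0=O P1=S  mem[L2]=80
6. P0: store L1 := 33  bus=[BusRdX]  L1: P0=M P1=I  mem[L1]=0
7. P0: store L2 := 61  bus=[BusUpgr]  L2: P0=M P1=I  mem[L2]=80
8. P1: load  L4  bus=[BusRd]  L4: P0=I P1=E  mem[L4]=90
9. P0: load  L2  bus=[-]  L2: P0=M P1=I  mem[L2]=80
10. P1: load  L0  bus=[BusRd]  L0: P0=I P1=E  mem[L0]=50
11. P1: load  L2  bus=[BusRd]  L2: P0=O P1=S  mem[L2]=80
12. P1: load  L2  bus=[-]  L2: P0=O P1=S  mem[L2]=80
13. P0: load  L4  bus=[BusRd]  L4: P0=S P1=S  mem[L4]=90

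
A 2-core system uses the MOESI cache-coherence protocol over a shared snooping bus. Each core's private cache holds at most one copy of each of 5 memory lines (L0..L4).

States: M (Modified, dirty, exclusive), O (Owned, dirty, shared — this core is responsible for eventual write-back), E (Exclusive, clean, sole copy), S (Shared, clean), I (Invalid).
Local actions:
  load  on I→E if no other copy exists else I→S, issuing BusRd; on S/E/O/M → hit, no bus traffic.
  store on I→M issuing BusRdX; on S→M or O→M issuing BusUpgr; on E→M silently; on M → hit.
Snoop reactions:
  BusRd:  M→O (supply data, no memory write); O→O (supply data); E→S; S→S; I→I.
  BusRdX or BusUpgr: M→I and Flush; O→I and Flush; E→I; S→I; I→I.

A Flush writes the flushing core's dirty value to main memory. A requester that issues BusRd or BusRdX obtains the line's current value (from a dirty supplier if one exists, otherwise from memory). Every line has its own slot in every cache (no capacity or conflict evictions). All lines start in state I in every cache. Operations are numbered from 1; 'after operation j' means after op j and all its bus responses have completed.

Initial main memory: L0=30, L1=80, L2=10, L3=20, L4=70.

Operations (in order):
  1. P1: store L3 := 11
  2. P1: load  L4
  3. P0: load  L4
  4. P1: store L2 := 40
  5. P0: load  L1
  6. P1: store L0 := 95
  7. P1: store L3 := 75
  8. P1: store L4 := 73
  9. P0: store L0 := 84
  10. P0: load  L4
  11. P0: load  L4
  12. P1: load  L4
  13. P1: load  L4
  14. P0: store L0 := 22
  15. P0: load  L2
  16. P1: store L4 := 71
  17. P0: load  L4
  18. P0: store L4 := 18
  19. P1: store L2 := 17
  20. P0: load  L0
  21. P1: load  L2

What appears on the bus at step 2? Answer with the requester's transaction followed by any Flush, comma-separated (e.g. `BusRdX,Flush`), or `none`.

step 1: P1: store L3 := 11  ⟶  IM  (L3)  txn=BusRdX  M[L3]=20
step 2: P1: load  L4  ⟶  IE  (L4)  txn=BusRd  M[L4]=70
step 3: P0: load  L4  ⟶  SS  (L4)  txn=BusRd  M[L4]=70
step 4: P1: store L2 := 40  ⟶  IM  (L2)  txn=BusRdX  M[L2]=10
step 5: P0: load  L1  ⟶  EI  (L1)  txn=BusRd  M[L1]=80
step 6: P1: store L0 := 95  ⟶  IM  (L0)  txn=BusRdX  M[L0]=30
step 7: P1: store L3 := 75  ⟶  IM  (L3)  txn=∅  M[L3]=20
step 8: P1: store L4 := 73  ⟶  IM  (L4)  txn=BusUpgr  M[L4]=70
step 9: P0: store L0 := 84  ⟶  MI  (L0)  txn=BusRdX+Flush  M[L0]=95
step 10: P0: load  L4  ⟶  SO  (L4)  txn=BusRd  M[L4]=70
step 11: P0: load  L4  ⟶  SO  (L4)  txn=∅  M[L4]=70
step 12: P1: load  L4  ⟶  SO  (L4)  txn=∅  M[L4]=70
step 13: P1: load  L4  ⟶  SO  (L4)  txn=∅  M[L4]=70
step 14: P0: store L0 := 22  ⟶  MI  (L0)  txn=∅  M[L0]=95
step 15: P0: load  L2  ⟶  SO  (L2)  txn=BusRd  M[L2]=10
step 16: P1: store L4 := 71  ⟶  IM  (L4)  txn=BusUpgr  M[L4]=70
step 17: P0: load  L4  ⟶  SO  (L4)  txn=BusRd  M[L4]=70
step 18: P0: store L4 := 18  ⟶  MI  (L4)  txn=BusUpgr+Flush  M[L4]=71
step 19: P1: store L2 := 17  ⟶  IM  (L2)  txn=BusUpgr  M[L2]=10
step 20: P0: load  L0  ⟶  MI  (L0)  txn=∅  M[L0]=95
step 21: P1: load  L2  ⟶  IM  (L2)  txn=∅  M[L2]=10

bus = BusRd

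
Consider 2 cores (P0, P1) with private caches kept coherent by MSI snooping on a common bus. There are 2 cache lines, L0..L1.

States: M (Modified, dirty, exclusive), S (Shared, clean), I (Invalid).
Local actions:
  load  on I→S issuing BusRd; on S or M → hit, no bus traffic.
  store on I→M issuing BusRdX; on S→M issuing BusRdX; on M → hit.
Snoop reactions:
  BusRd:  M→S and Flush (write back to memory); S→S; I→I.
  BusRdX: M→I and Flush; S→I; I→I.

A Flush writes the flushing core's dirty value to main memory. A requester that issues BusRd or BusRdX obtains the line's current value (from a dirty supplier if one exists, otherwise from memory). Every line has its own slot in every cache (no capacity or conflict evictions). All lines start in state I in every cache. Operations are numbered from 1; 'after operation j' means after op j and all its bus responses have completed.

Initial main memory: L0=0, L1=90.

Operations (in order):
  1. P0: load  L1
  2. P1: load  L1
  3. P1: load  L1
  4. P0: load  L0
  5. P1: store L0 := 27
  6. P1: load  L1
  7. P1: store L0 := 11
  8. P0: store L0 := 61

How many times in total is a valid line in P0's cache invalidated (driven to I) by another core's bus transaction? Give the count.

[1] P0: load  L1 | P0:S(90), P1:I | bus: BusRd
[2] P1: load  L1 | P0:S(90), P1:S(90) | bus: BusRd
[3] P1: load  L1 | P0:S(90), P1:S(90) | bus: none
[4] P0: load  L0 | P0:S(0), P1:I | bus: BusRd
[5] P1: store L0 := 27 | P0:I, P1:M(27) | bus: BusRdX
[6] P1: load  L1 | P0:S(90), P1:S(90) | bus: none
[7] P1: store L0 := 11 | P0:I, P1:M(11) | bus: none
[8] P0: store L0 := 61 | P0:M(61), P1:I | bus: BusRdX,Flush

invalidations = 1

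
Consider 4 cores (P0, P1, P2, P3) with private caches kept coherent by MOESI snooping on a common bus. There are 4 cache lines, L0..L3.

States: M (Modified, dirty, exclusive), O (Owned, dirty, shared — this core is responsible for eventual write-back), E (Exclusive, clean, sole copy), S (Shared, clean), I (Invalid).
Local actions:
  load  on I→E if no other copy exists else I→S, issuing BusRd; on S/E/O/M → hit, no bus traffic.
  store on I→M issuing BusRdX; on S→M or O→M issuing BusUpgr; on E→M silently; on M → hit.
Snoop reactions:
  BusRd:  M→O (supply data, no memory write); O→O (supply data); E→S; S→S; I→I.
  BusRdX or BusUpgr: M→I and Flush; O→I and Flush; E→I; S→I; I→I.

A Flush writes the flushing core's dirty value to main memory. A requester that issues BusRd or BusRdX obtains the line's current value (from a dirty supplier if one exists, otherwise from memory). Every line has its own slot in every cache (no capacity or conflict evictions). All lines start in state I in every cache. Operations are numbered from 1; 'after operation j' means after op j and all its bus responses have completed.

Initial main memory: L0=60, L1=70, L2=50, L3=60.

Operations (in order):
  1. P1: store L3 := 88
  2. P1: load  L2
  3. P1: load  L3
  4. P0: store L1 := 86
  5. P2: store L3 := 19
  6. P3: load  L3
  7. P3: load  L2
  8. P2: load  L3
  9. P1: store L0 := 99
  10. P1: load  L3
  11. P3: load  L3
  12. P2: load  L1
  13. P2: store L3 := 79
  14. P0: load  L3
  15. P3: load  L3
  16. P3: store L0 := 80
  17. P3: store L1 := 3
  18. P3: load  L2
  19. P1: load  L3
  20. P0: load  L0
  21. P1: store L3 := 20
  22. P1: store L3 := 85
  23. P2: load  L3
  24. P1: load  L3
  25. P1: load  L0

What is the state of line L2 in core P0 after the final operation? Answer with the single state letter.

state = I

step 1: P1: store L3 := 88  ⟶  IMII  (L3)  txn=BusRdX  M[L3]=60
step 2: P1: load  L2  ⟶  IEII  (L2)  txn=BusRd  M[L2]=50
step 3: P1: load  L3  ⟶  IMII  (L3)  txn=∅  M[L3]=60
step 4: P0: store L1 := 86  ⟶  MIII  (L1)  txn=BusRdX  M[L1]=70
step 5: P2: store L3 := 19  ⟶  IIMI  (L3)  txn=BusRdX+Flush  M[L3]=88
step 6: P3: load  L3  ⟶  IIOS  (L3)  txn=BusRd  M[L3]=88
step 7: P3: load  L2  ⟶  ISIS  (L2)  txn=BusRd  M[L2]=50
step 8: P2: load  L3  ⟶  IIOS  (L3)  txn=∅  M[L3]=88
step 9: P1: store L0 := 99  ⟶  IMII  (L0)  txn=BusRdX  M[L0]=60
step 10: P1: load  L3  ⟶  ISOS  (L3)  txn=BusRd  M[L3]=88
step 11: P3: load  L3  ⟶  ISOS  (L3)  txn=∅  M[L3]=88
step 12: P2: load  L1  ⟶  OISI  (L1)  txn=BusRd  M[L1]=70
step 13: P2: store L3 := 79  ⟶  IIMI  (L3)  txn=BusUpgr  M[L3]=88
step 14: P0: load  L3  ⟶  SIOI  (L3)  txn=BusRd  M[L3]=88
step 15: P3: load  L3  ⟶  SIOS  (L3)  txn=BusRd  M[L3]=88
step 16: P3: store L0 := 80  ⟶  IIIM  (L0)  txn=BusRdX+Flush  M[L0]=99
step 17: P3: store L1 := 3  ⟶  IIIM  (L1)  txn=BusRdX+Flush  M[L1]=86
step 18: P3: load  L2  ⟶  ISIS  (L2)  txn=∅  M[L2]=50
step 19: P1: load  L3  ⟶  SSOS  (L3)  txn=BusRd  M[L3]=88
step 20: P0: load  L0  ⟶  SIIO  (L0)  txn=BusRd  M[L0]=99
step 21: P1: store L3 := 20  ⟶  IMII  (L3)  txn=BusUpgr+Flush  M[L3]=79
step 22: P1: store L3 := 85  ⟶  IMII  (L3)  txn=∅  M[L3]=79
step 23: P2: load  L3  ⟶  IOSI  (L3)  txn=BusRd  M[L3]=79
step 24: P1: load  L3  ⟶  IOSI  (L3)  txn=∅  M[L3]=79
step 25: P1: load  L0  ⟶  SSIO  (L0)  txn=BusRd  M[L0]=99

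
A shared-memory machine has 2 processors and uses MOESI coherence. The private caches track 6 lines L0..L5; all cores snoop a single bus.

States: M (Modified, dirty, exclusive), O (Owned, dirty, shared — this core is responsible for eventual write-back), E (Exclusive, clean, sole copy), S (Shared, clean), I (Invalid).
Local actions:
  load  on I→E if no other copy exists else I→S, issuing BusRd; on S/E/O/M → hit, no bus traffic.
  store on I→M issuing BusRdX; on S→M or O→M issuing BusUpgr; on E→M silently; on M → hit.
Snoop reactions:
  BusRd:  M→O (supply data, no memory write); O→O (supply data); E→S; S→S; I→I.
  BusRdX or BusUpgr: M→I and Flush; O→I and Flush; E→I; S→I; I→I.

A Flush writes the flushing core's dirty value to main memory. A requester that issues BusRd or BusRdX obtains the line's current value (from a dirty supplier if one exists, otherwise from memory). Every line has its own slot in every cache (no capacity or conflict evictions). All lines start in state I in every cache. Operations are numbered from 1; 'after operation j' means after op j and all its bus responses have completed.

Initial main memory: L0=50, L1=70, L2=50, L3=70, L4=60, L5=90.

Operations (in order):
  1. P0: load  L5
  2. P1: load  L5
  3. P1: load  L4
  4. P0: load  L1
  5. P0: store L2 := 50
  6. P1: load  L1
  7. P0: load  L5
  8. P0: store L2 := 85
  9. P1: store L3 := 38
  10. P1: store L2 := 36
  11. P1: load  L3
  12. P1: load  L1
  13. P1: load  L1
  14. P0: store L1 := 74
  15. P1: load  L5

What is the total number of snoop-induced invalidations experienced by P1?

step 1: P0: load  L5  ⟶  EI  (L5)  txn=BusRd  M[L5]=90
step 2: P1: load  L5  ⟶  SS  (L5)  txn=BusRd  M[L5]=90
step 3: P1: load  L4  ⟶  IE  (L4)  txn=BusRd  M[L4]=60
step 4: P0: load  L1  ⟶  EI  (L1)  txn=BusRd  M[L1]=70
step 5: P0: store L2 := 50  ⟶  MI  (L2)  txn=BusRdX  M[L2]=50
step 6: P1: load  L1  ⟶  SS  (L1)  txn=BusRd  M[L1]=70
step 7: P0: load  L5  ⟶  SS  (L5)  txn=∅  M[L5]=90
step 8: P0: store L2 := 85  ⟶  MI  (L2)  txn=∅  M[L2]=50
step 9: P1: store L3 := 38  ⟶  IM  (L3)  txn=BusRdX  M[L3]=70
step 10: P1: store L2 := 36  ⟶  IM  (L2)  txn=BusRdX+Flush  M[L2]=85
step 11: P1: load  L3  ⟶  IM  (L3)  txn=∅  M[L3]=70
step 12: P1: load  L1  ⟶  SS  (L1)  txn=∅  M[L1]=70
step 13: P1: load  L1  ⟶  SS  (L1)  txn=∅  M[L1]=70
step 14: P0: store L1 := 74  ⟶  MI  (L1)  txn=BusUpgr  M[L1]=70
step 15: P1: load  L5  ⟶  SS  (L5)  txn=∅  M[L5]=90

invalidations = 1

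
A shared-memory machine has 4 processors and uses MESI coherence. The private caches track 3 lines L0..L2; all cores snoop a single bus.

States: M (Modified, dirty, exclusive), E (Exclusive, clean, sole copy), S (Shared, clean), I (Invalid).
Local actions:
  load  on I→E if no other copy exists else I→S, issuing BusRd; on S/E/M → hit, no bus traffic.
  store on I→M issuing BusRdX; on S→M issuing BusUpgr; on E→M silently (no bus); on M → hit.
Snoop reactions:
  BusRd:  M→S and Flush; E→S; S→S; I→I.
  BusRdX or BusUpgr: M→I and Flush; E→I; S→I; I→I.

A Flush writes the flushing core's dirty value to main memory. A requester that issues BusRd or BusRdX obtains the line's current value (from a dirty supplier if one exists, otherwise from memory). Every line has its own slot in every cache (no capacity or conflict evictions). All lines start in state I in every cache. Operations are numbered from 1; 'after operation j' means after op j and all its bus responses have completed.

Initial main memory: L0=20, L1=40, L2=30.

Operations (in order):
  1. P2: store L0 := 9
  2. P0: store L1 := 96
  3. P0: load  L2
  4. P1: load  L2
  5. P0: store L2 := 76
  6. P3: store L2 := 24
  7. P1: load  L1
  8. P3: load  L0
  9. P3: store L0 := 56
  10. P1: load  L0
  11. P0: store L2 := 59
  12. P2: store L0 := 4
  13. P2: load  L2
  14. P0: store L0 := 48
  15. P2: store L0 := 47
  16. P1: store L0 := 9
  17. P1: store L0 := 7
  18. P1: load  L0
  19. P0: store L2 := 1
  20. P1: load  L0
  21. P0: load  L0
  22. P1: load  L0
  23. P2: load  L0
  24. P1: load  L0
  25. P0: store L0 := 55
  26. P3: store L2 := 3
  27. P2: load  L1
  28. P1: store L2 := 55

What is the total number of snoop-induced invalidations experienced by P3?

invalidations = 3

[1] P2: store L0 := 9 | P0:I, P1:I, P2:M(9), P3:I | bus: BusRdX
[2] P0: store L1 := 96 | P0:M(96), P1:I, P2:I, P3:I | bus: BusRdX
[3] P0: load  L2 | P0:E(30), P1:I, P2:I, P3:I | bus: BusRd
[4] P1: load  L2 | P0:S(30), P1:S(30), P2:I, P3:I | bus: BusRd
[5] P0: store L2 := 76 | P0:M(76), P1:I, P2:I, P3:I | bus: BusUpgr
[6] P3: store L2 := 24 | P0:I, P1:I, P2:I, P3:M(24) | bus: BusRdX,Flush
[7] P1: load  L1 | P0:S(96), P1:S(96), P2:I, P3:I | bus: BusRd,Flush
[8] P3: load  L0 | P0:I, P1:I, P2:S(9), P3:S(9) | bus: BusRd,Flush
[9] P3: store L0 := 56 | P0:I, P1:I, P2:I, P3:M(56) | bus: BusUpgr
[10] P1: load  L0 | P0:I, P1:S(56), P2:I, P3:S(56) | bus: BusRd,Flush
[11] P0: store L2 := 59 | P0:M(59), P1:I, P2:I, P3:I | bus: BusRdX,Flush
[12] P2: store L0 := 4 | P0:I, P1:I, P2:M(4), P3:I | bus: BusRdX
[13] P2: load  L2 | P0:S(59), P1:I, P2:S(59), P3:I | bus: BusRd,Flush
[14] P0: store L0 := 48 | P0:M(48), P1:I, P2:I, P3:I | bus: BusRdX,Flush
[15] P2: store L0 := 47 | P0:I, P1:I, P2:M(47), P3:I | bus: BusRdX,Flush
[16] P1: store L0 := 9 | P0:I, P1:M(9), P2:I, P3:I | bus: BusRdX,Flush
[17] P1: store L0 := 7 | P0:I, P1:M(7), P2:I, P3:I | bus: none
[18] P1: load  L0 | P0:I, P1:M(7), P2:I, P3:I | bus: none
[19] P0: store L2 := 1 | P0:M(1), P1:I, P2:I, P3:I | bus: BusUpgr
[20] P1: load  L0 | P0:I, P1:M(7), P2:I, P3:I | bus: none
[21] P0: load  L0 | P0:S(7), P1:S(7), P2:I, P3:I | bus: BusRd,Flush
[22] P1: load  L0 | P0:S(7), P1:S(7), P2:I, P3:I | bus: none
[23] P2: load  L0 | P0:S(7), P1:S(7), P2:S(7), P3:I | bus: BusRd
[24] P1: load  L0 | P0:S(7), P1:S(7), P2:S(7), P3:I | bus: none
[25] P0: store L0 := 55 | P0:M(55), P1:I, P2:I, P3:I | bus: BusUpgr
[26] P3: store L2 := 3 | P0:I, P1:I, P2:I, P3:M(3) | bus: BusRdX,Flush
[27] P2: load  L1 | P0:S(96), P1:S(96), P2:S(96), P3:I | bus: BusRd
[28] P1: store L2 := 55 | P0:I, P1:M(55), P2:I, P3:I | bus: BusRdX,Flush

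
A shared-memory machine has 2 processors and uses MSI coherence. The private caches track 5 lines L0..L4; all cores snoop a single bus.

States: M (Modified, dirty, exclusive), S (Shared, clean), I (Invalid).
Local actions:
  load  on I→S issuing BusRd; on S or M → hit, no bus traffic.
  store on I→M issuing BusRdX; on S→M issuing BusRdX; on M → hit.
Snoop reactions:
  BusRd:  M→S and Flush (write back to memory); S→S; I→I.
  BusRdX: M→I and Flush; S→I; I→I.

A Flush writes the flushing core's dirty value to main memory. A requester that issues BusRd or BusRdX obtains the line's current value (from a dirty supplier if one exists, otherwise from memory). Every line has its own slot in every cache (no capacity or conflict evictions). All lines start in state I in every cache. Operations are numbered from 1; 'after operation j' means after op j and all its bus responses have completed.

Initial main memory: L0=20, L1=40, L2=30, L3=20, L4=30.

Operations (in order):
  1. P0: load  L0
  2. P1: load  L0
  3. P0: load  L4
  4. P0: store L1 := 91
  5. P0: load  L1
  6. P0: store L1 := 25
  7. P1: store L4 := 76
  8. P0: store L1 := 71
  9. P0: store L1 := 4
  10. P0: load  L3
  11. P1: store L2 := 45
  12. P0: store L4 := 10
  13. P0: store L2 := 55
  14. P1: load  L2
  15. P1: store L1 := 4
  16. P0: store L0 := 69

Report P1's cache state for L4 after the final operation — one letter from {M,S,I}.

[1] P0: load  L0 | P0:S(20), P1:I | bus: BusRd
[2] P1: load  L0 | P0:S(20), P1:S(20) | bus: BusRd
[3] P0: load  L4 | P0:S(30), P1:I | bus: BusRd
[4] P0: store L1 := 91 | P0:M(91), P1:I | bus: BusRdX
[5] P0: load  L1 | P0:M(91), P1:I | bus: none
[6] P0: store L1 := 25 | P0:M(25), P1:I | bus: none
[7] P1: store L4 := 76 | P0:I, P1:M(76) | bus: BusRdX
[8] P0: store L1 := 71 | P0:M(71), P1:I | bus: none
[9] P0: store L1 := 4 | P0:M(4), P1:I | bus: none
[10] P0: load  L3 | P0:S(20), P1:I | bus: BusRd
[11] P1: store L2 := 45 | P0:I, P1:M(45) | bus: BusRdX
[12] P0: store L4 := 10 | P0:M(10), P1:I | bus: BusRdX,Flush
[13] P0: store L2 := 55 | P0:M(55), P1:I | bus: BusRdX,Flush
[14] P1: load  L2 | P0:S(55), P1:S(55) | bus: BusRd,Flush
[15] P1: store L1 := 4 | P0:I, P1:M(4) | bus: BusRdX,Flush
[16] P0: store L0 := 69 | P0:M(69), P1:I | bus: BusRdX

state = I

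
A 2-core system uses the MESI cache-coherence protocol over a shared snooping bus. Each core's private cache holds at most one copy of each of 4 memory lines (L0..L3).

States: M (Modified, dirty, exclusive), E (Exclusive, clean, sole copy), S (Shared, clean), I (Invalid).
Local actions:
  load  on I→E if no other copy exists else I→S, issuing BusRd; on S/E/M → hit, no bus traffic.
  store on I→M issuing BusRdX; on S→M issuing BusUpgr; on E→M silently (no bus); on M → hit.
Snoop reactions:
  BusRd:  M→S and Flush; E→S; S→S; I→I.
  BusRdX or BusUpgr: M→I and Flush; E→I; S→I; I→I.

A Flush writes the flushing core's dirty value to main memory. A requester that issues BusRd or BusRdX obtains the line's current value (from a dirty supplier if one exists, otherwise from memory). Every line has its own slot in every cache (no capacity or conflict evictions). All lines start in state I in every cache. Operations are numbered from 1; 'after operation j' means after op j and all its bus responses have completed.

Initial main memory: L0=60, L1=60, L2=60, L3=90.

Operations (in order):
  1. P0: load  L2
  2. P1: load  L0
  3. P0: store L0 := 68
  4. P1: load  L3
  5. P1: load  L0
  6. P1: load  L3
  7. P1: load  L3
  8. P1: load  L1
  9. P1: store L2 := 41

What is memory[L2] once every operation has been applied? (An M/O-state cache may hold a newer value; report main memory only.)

memory[L2] = 60

[1] P0: load  L2 | P0:E(60), P1:I | bus: BusRd
[2] P1: load  L0 | P0:I, P1:E(60) | bus: BusRd
[3] P0: store L0 := 68 | P0:M(68), P1:I | bus: BusRdX
[4] P1: load  L3 | P0:I, P1:E(90) | bus: BusRd
[5] P1: load  L0 | P0:S(68), P1:S(68) | bus: BusRd,Flush
[6] P1: load  L3 | P0:I, P1:E(90) | bus: none
[7] P1: load  L3 | P0:I, P1:E(90) | bus: none
[8] P1: load  L1 | P0:I, P1:E(60) | bus: BusRd
[9] P1: store L2 := 41 | P0:I, P1:M(41) | bus: BusRdX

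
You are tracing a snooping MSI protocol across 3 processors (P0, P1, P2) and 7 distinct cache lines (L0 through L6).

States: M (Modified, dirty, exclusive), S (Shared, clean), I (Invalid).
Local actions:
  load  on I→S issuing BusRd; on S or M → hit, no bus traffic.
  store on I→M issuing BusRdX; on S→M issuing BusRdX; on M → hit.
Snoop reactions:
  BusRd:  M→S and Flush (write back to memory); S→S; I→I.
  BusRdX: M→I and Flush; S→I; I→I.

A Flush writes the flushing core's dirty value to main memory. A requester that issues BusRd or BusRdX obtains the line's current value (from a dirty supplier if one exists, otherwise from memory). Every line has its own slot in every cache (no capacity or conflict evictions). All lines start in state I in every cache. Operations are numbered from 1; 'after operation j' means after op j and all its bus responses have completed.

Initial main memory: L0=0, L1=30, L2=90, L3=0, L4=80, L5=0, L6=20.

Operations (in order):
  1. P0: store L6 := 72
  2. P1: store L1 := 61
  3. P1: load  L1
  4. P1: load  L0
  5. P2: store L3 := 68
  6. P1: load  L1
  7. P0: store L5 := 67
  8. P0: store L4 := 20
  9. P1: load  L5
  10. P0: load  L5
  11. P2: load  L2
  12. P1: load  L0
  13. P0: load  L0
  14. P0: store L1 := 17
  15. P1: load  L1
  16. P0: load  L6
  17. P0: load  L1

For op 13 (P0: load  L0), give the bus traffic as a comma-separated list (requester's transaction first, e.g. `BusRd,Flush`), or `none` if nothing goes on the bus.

bus = BusRd

step 1: P0: store L6 := 72  ⟶  MII  (L6)  txn=BusRdX  M[L6]=20
step 2: P1: store L1 := 61  ⟶  IMI  (L1)  txn=BusRdX  M[L1]=30
step 3: P1: load  L1  ⟶  IMI  (L1)  txn=∅  M[L1]=30
step 4: P1: load  L0  ⟶  ISI  (L0)  txn=BusRd  M[L0]=0
step 5: P2: store L3 := 68  ⟶  IIM  (L3)  txn=BusRdX  M[L3]=0
step 6: P1: load  L1  ⟶  IMI  (L1)  txn=∅  M[L1]=30
step 7: P0: store L5 := 67  ⟶  MII  (L5)  txn=BusRdX  M[L5]=0
step 8: P0: store L4 := 20  ⟶  MII  (L4)  txn=BusRdX  M[L4]=80
step 9: P1: load  L5  ⟶  SSI  (L5)  txn=BusRd+Flush  M[L5]=67
step 10: P0: load  L5  ⟶  SSI  (L5)  txn=∅  M[L5]=67
step 11: P2: load  L2  ⟶  IIS  (L2)  txn=BusRd  M[L2]=90
step 12: P1: load  L0  ⟶  ISI  (L0)  txn=∅  M[L0]=0
step 13: P0: load  L0  ⟶  SSI  (L0)  txn=BusRd  M[L0]=0
step 14: P0: store L1 := 17  ⟶  MII  (L1)  txn=BusRdX+Flush  M[L1]=61
step 15: P1: load  L1  ⟶  SSI  (L1)  txn=BusRd+Flush  M[L1]=17
step 16: P0: load  L6  ⟶  MII  (L6)  txn=∅  M[L6]=20
step 17: P0: load  L1  ⟶  SSI  (L1)  txn=∅  M[L1]=17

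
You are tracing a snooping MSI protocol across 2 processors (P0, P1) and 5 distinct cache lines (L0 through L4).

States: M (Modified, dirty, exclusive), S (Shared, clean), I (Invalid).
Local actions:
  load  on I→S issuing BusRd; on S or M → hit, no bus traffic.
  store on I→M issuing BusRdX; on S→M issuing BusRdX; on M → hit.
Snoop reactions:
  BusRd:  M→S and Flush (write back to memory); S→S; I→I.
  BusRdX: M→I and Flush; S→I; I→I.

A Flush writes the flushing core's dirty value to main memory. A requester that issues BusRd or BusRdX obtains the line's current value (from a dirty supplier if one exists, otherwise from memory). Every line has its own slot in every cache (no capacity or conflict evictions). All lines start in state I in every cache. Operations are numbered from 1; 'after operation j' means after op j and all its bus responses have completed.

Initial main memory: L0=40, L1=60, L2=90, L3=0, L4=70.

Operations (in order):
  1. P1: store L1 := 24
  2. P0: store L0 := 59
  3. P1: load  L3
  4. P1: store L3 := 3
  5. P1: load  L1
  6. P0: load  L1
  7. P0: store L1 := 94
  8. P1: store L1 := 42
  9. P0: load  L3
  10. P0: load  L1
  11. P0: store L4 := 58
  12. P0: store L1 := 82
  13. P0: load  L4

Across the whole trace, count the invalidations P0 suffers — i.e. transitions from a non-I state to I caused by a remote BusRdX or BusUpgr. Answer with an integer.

invalidations = 1

step 1: P1: store L1 := 24  ⟶  IM  (L1)  txn=BusRdX  M[L1]=60
step 2: P0: store L0 := 59  ⟶  MI  (L0)  txn=BusRdX  M[L0]=40
step 3: P1: load  L3  ⟶  IS  (L3)  txn=BusRd  M[L3]=0
step 4: P1: store L3 := 3  ⟶  IM  (L3)  txn=BusRdX  M[L3]=0
step 5: P1: load  L1  ⟶  IM  (L1)  txn=∅  M[L1]=60
step 6: P0: load  L1  ⟶  SS  (L1)  txn=BusRd+Flush  M[L1]=24
step 7: P0: store L1 := 94  ⟶  MI  (L1)  txn=BusRdX  M[L1]=24
step 8: P1: store L1 := 42  ⟶  IM  (L1)  txn=BusRdX+Flush  M[L1]=94
step 9: P0: load  L3  ⟶  SS  (L3)  txn=BusRd+Flush  M[L3]=3
step 10: P0: load  L1  ⟶  SS  (L1)  txn=BusRd+Flush  M[L1]=42
step 11: P0: store L4 := 58  ⟶  MI  (L4)  txn=BusRdX  M[L4]=70
step 12: P0: store L1 := 82  ⟶  MI  (L1)  txn=BusRdX  M[L1]=42
step 13: P0: load  L4  ⟶  MI  (L4)  txn=∅  M[L4]=70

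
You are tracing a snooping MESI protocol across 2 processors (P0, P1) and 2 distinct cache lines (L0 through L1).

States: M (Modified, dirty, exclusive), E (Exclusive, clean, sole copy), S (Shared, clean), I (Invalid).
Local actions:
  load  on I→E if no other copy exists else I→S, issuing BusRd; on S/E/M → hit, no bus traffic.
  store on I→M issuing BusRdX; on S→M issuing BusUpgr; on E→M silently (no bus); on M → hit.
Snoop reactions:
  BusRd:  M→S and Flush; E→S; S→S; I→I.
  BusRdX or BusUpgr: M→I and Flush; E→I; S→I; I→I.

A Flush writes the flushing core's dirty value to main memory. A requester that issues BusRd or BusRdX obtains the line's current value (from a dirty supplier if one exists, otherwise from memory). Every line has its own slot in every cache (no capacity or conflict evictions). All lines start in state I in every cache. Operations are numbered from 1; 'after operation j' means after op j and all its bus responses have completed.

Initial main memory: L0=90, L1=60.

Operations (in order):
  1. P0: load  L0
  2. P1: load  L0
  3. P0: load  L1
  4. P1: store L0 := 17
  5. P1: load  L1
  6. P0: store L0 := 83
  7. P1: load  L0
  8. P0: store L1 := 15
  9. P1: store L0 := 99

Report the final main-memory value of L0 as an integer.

memory[L0] = 83

[1] P0: load  L0 | P0:E(90), P1:I | bus: BusRd
[2] P1: load  L0 | P0:S(90), P1:S(90) | bus: BusRd
[3] P0: load  L1 | P0:E(60), P1:I | bus: BusRd
[4] P1: store L0 := 17 | P0:I, P1:M(17) | bus: BusUpgr
[5] P1: load  L1 | P0:S(60), P1:S(60) | bus: BusRd
[6] P0: store L0 := 83 | P0:M(83), P1:I | bus: BusRdX,Flush
[7] P1: load  L0 | P0:S(83), P1:S(83) | bus: BusRd,Flush
[8] P0: store L1 := 15 | P0:M(15), P1:I | bus: BusUpgr
[9] P1: store L0 := 99 | P0:I, P1:M(99) | bus: BusUpgr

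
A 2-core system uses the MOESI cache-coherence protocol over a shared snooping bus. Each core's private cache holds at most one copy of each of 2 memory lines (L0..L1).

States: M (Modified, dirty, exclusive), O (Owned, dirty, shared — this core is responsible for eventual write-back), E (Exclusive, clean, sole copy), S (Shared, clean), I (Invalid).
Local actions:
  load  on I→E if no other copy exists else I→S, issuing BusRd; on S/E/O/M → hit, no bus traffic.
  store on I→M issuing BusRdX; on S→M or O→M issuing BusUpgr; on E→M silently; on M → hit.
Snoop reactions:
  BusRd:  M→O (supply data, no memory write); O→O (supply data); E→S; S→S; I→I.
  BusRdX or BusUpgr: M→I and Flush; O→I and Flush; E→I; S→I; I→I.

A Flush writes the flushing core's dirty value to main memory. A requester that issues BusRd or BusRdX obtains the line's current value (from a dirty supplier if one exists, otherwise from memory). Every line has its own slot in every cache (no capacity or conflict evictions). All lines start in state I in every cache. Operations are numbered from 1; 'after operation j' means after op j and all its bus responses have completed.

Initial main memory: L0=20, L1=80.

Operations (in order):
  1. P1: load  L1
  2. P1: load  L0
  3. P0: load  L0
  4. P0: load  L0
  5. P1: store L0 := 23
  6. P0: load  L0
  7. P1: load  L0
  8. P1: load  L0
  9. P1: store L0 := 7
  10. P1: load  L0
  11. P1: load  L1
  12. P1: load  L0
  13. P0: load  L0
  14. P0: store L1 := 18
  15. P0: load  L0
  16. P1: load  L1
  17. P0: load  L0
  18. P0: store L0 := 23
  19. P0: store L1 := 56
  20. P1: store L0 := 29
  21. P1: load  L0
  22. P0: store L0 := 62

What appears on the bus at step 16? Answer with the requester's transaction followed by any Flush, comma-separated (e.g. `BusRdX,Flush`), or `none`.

1. P1: load  L1  bus=[BusRd]  L1: P0=I P1=E  mem[L1]=80
2. P1: load  L0  bus=[BusRd]  L0: P0=I P1=E  mem[L0]=20
3. P0: load  L0  bus=[BusRd]  L0: P0=S P1=S  mem[L0]=20
4. P0: load  L0  bus=[-]  L0: P0=S P1=S  mem[L0]=20
5. P1: store L0 := 23  bus=[BusUpgr]  L0: P0=I P1=M  mem[L0]=20
6. P0: load  L0  bus=[BusRd]  L0: P0=S P1=O  mem[L0]=20
7. P1: load  L0  bus=[-]  L0: P0=S P1=O  mem[L0]=20
8. P1: load  L0  bus=[-]  L0: P0=S P1=O  mem[L0]=20
9. P1: store L0 := 7  bus=[BusUpgr]  L0: P0=I P1=M  mem[L0]=20
10. P1: load  L0  bus=[-]  L0: P0=I P1=M  mem[L0]=20
11. P1: load  L1  bus=[-]  L1: P0=I P1=E  mem[L1]=80
12. P1: load  L0  bus=[-]  L0: P0=I P1=M  mem[L0]=20
13. P0: load  L0  bus=[BusRd]  L0: P0=S P1=O  mem[L0]=20
14. P0: store L1 := 18  bus=[BusRdX]  L1: P0=M P1=I  mem[L1]=80
15. P0: load  L0  bus=[-]  L0: P0=S P1=O  mem[L0]=20
16. P1: load  L1  bus=[BusRd]  L1: P0=O P1=S  mem[L1]=80
17. P0: load  L0  bus=[-]  L0: P0=S P1=O  mem[L0]=20
18. P0: store L0 := 23  bus=[BusUpgr,Flush]  L0: P0=M P1=I  mem[L0]=7
19. P0: store L1 := 56  bus=[BusUpgr]  L1: P0=M P1=I  mem[L1]=80
20. P1: store L0 := 29  bus=[BusRdX,Flush]  L0: P0=I P1=M  mem[L0]=23
21. P1: load  L0  bus=[-]  L0: P0=I P1=M  mem[L0]=23
22. P0: store L0 := 62  bus=[BusRdX,Flush]  L0: P0=M P1=I  mem[L0]=29

bus = BusRd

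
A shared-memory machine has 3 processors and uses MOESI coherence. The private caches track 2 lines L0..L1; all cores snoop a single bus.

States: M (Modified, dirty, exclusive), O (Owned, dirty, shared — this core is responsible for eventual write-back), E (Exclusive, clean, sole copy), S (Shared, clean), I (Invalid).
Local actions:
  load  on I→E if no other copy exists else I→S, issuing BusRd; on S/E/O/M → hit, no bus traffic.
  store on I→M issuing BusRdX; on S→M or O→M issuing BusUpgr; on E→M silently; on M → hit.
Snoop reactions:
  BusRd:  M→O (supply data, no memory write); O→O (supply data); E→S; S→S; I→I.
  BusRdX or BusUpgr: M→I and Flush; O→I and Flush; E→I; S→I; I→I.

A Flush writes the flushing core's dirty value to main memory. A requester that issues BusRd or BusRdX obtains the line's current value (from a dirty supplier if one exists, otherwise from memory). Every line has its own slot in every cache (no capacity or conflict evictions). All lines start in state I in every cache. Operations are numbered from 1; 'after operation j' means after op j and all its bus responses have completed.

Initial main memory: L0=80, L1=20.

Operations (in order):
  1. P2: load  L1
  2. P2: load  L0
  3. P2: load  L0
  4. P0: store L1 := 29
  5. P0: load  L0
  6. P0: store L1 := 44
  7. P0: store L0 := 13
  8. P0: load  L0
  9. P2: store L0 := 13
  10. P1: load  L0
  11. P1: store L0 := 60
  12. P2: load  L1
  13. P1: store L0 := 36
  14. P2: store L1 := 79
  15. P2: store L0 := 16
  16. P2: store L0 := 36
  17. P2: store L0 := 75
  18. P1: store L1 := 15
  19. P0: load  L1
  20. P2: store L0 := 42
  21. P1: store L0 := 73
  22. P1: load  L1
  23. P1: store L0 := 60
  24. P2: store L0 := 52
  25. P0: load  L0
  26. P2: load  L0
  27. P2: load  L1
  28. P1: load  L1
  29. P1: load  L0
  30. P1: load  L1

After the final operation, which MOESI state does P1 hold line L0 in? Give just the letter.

step 1: P2: load  L1  ⟶  IIE  (L1)  txn=BusRd  M[L1]=20
step 2: P2: load  L0  ⟶  IIE  (L0)  txn=BusRd  M[L0]=80
step 3: P2: load  L0  ⟶  IIE  (L0)  txn=∅  M[L0]=80
step 4: P0: store L1 := 29  ⟶  MII  (L1)  txn=BusRdX  M[L1]=20
step 5: P0: load  L0  ⟶  SIS  (L0)  txn=BusRd  M[L0]=80
step 6: P0: store L1 := 44  ⟶  MII  (L1)  txn=∅  M[L1]=20
step 7: P0: store L0 := 13  ⟶  MII  (L0)  txn=BusUpgr  M[L0]=80
step 8: P0: load  L0  ⟶  MII  (L0)  txn=∅  M[L0]=80
step 9: P2: store L0 := 13  ⟶  IIM  (L0)  txn=BusRdX+Flush  M[L0]=13
step 10: P1: load  L0  ⟶  ISO  (L0)  txn=BusRd  M[L0]=13
step 11: P1: store L0 := 60  ⟶  IMI  (L0)  txn=BusUpgr+Flush  M[L0]=13
step 12: P2: load  L1  ⟶  OIS  (L1)  txn=BusRd  M[L1]=20
step 13: P1: store L0 := 36  ⟶  IMI  (L0)  txn=∅  M[L0]=13
step 14: P2: store L1 := 79  ⟶  IIM  (L1)  txn=BusUpgr+Flush  M[L1]=44
step 15: P2: store L0 := 16  ⟶  IIM  (L0)  txn=BusRdX+Flush  M[L0]=36
step 16: P2: store L0 := 36  ⟶  IIM  (L0)  txn=∅  M[L0]=36
step 17: P2: store L0 := 75  ⟶  IIM  (L0)  txn=∅  M[L0]=36
step 18: P1: store L1 := 15  ⟶  IMI  (L1)  txn=BusRdX+Flush  M[L1]=79
step 19: P0: load  L1  ⟶  SOI  (L1)  txn=BusRd  M[L1]=79
step 20: P2: store L0 := 42  ⟶  IIM  (L0)  txn=∅  M[L0]=36
step 21: P1: store L0 := 73  ⟶  IMI  (L0)  txn=BusRdX+Flush  M[L0]=42
step 22: P1: load  L1  ⟶  SOI  (L1)  txn=∅  M[L1]=79
step 23: P1: store L0 := 60  ⟶  IMI  (L0)  txn=∅  M[L0]=42
step 24: P2: store L0 := 52  ⟶  IIM  (L0)  txn=BusRdX+Flush  M[L0]=60
step 25: P0: load  L0  ⟶  SIO  (L0)  txn=BusRd  M[L0]=60
step 26: P2: load  L0  ⟶  SIO  (L0)  txn=∅  M[L0]=60
step 27: P2: load  L1  ⟶  SOS  (L1)  txn=BusRd  M[L1]=79
step 28: P1: load  L1  ⟶  SOS  (L1)  txn=∅  M[L1]=79
step 29: P1: load  L0  ⟶  SSO  (L0)  txn=BusRd  M[L0]=60
step 30: P1: load  L1  ⟶  SOS  (L1)  txn=∅  M[L1]=79

state = S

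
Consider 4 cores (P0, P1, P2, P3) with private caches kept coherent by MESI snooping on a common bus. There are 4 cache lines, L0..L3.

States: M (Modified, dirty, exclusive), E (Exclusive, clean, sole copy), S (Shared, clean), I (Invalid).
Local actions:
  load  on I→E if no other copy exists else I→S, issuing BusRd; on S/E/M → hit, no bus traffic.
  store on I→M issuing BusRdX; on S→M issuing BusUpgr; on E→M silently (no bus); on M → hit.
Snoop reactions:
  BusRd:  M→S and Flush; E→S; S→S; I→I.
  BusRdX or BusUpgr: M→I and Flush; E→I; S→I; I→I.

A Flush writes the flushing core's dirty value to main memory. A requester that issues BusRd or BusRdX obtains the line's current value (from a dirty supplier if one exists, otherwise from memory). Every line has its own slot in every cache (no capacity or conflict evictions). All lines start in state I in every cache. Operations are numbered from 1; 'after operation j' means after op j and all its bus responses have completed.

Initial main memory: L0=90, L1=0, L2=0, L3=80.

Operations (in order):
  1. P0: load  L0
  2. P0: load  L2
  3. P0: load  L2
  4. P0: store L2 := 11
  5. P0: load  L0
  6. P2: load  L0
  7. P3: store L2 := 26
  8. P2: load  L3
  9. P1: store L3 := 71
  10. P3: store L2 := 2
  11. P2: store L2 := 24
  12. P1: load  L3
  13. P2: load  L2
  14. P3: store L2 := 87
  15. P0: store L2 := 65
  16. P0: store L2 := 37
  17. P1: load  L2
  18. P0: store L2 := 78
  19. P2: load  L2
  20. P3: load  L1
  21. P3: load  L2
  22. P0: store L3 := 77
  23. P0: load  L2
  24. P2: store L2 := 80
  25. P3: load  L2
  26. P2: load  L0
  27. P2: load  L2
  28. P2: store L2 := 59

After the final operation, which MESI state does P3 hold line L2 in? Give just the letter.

state = I

  op1 P0: load  L0 → E/I/I/I on L0; bus BusRd; mem=90
  op2 P0: load  L2 → E/I/I/I on L2; bus BusRd; mem=0
  op3 P0: load  L2 → E/I/I/I on L2; bus (none); mem=0
  op4 P0: store L2 := 11 → M/I/I/I on L2; bus (none); mem=0
  op5 P0: load  L0 → E/I/I/I on L0; bus (none); mem=90
  op6 P2: load  L0 → S/I/S/I on L0; bus BusRd; mem=90
  op7 P3: store L2 := 26 → I/I/I/M on L2; bus BusRdX Flush; mem=11
  op8 P2: load  L3 → I/I/E/I on L3; bus BusRd; mem=80
  op9 P1: store L3 := 71 → I/M/I/I on L3; bus BusRdX; mem=80
  op10 P3: store L2 := 2 → I/I/I/M on L2; bus (none); mem=11
  op11 P2: store L2 := 24 → I/I/M/I on L2; bus BusRdX Flush; mem=2
  op12 P1: load  L3 → I/M/I/I on L3; bus (none); mem=80
  op13 P2: load  L2 → I/I/M/I on L2; bus (none); mem=2
  op14 P3: store L2 := 87 → I/I/I/M on L2; bus BusRdX Flush; mem=24
  op15 P0: store L2 := 65 → M/I/I/I on L2; bus BusRdX Flush; mem=87
  op16 P0: store L2 := 37 → M/I/I/I on L2; bus (none); mem=87
  op17 P1: load  L2 → S/S/I/I on L2; bus BusRd Flush; mem=37
  op18 P0: store L2 := 78 → M/I/I/I on L2; bus BusUpgr; mem=37
  op19 P2: load  L2 → S/I/S/I on L2; bus BusRd Flush; mem=78
  op20 P3: load  L1 → I/I/I/E on L1; bus BusRd; mem=0
  op21 P3: load  L2 → S/I/S/S on L2; bus BusRd; mem=78
  op22 P0: store L3 := 77 → M/I/I/I on L3; bus BusRdX Flush; mem=71
  op23 P0: load  L2 → S/I/S/S on L2; bus (none); mem=78
  op24 P2: store L2 := 80 → I/I/M/I on L2; bus BusUpgr; mem=78
  op25 P3: load  L2 → I/I/S/S on L2; bus BusRd Flush; mem=80
  op26 P2: load  L0 → S/I/S/I on L0; bus (none); mem=90
  op27 P2: load  L2 → I/I/S/S on L2; bus (none); mem=80
  op28 P2: store L2 := 59 → I/I/M/I on L2; bus BusUpgr; mem=80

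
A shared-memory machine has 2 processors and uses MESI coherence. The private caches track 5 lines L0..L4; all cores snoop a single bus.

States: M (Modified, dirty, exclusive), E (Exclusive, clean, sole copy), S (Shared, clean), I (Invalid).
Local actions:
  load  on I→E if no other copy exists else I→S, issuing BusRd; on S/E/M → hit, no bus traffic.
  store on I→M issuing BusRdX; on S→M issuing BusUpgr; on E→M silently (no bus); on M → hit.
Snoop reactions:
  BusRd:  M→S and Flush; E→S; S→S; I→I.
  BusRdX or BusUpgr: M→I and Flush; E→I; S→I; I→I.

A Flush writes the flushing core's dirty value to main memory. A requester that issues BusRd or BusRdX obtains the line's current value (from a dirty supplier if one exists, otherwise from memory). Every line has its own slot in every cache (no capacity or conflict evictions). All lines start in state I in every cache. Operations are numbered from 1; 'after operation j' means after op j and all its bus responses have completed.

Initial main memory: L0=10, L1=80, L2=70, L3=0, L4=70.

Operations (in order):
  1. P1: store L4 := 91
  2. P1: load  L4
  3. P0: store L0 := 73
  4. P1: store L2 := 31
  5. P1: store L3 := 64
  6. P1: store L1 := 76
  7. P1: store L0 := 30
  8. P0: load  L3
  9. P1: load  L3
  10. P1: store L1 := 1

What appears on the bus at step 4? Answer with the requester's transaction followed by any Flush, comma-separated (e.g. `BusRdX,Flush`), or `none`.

bus = BusRdX

step 1: P1: store L4 := 91  ⟶  IM  (L4)  txn=BusRdX  M[L4]=70
step 2: P1: load  L4  ⟶  IM  (L4)  txn=∅  M[L4]=70
step 3: P0: store L0 := 73  ⟶  MI  (L0)  txn=BusRdX  M[L0]=10
step 4: P1: store L2 := 31  ⟶  IM  (L2)  txn=BusRdX  M[L2]=70
step 5: P1: store L3 := 64  ⟶  IM  (L3)  txn=BusRdX  M[L3]=0
step 6: P1: store L1 := 76  ⟶  IM  (L1)  txn=BusRdX  M[L1]=80
step 7: P1: store L0 := 30  ⟶  IM  (L0)  txn=BusRdX+Flush  M[L0]=73
step 8: P0: load  L3  ⟶  SS  (L3)  txn=BusRd+Flush  M[L3]=64
step 9: P1: load  L3  ⟶  SS  (L3)  txn=∅  M[L3]=64
step 10: P1: store L1 := 1  ⟶  IM  (L1)  txn=∅  M[L1]=80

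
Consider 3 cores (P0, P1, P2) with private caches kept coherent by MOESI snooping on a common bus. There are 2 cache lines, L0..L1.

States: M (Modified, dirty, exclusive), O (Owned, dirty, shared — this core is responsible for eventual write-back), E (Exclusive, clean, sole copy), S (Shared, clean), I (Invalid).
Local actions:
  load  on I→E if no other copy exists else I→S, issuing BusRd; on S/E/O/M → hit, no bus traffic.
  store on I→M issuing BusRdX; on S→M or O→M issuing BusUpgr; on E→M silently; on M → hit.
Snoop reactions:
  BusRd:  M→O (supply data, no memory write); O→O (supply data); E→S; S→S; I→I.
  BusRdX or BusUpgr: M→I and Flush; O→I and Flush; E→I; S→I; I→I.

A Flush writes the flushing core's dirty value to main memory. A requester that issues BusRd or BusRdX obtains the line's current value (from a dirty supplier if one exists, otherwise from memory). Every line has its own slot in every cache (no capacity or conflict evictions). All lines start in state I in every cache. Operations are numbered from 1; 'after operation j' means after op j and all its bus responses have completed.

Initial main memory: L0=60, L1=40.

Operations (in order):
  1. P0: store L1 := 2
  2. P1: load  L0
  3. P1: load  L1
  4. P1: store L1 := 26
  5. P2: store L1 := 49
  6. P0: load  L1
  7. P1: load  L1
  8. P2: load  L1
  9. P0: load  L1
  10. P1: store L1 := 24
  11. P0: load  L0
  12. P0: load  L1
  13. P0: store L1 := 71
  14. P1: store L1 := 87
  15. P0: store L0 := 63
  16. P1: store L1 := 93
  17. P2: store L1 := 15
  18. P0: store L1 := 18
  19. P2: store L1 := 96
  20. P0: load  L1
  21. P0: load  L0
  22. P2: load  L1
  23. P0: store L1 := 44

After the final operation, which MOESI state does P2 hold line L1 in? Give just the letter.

1. P0: store L1 := 2  bus=[BusRdX]  L1: P0=M P1=I P2=I  mem[L1]=40
2. P1: load  L0  bus=[BusRd]  L0: P0=I P1=E P2=I  mem[L0]=60
3. P1: load  L1  bus=[BusRd]  L1: P0=O P1=S P2=I  mem[L1]=40
4. P1: store L1 := 26  bus=[BusUpgr,Flush]  L1: P0=I P1=M P2=I  mem[L1]=2
5. P2: store L1 := 49  bus=[BusRdX,Flush]  L1: P0=I P1=I P2=M  mem[L1]=26
6. P0: load  L1  bus=[BusRd]  L1: P0=S P1=I P2=O  mem[L1]=26
7. P1: load  L1  bus=[BusRd]  L1: P0=S P1=S P2=O  mem[L1]=26
8. P2: load  L1  bus=[-]  L1: P0=S P1=S P2=O  mem[L1]=26
9. P0: load  L1  bus=[-]  L1: P0=S P1=S P2=O  mem[L1]=26
10. P1: store L1 := 24  bus=[BusUpgr,Flush]  L1: P0=I P1=M P2=I  mem[L1]=49
11. P0: load  L0  bus=[BusRd]  L0: P0=S P1=S P2=I  mem[L0]=60
12. P0: load  L1  bus=[BusRd]  L1: P0=S P1=O P2=I  mem[L1]=49
13. P0: store L1 := 71  bus=[BusUpgr,Flush]  L1: P0=M P1=I P2=I  mem[L1]=24
14. P1: store L1 := 87  bus=[BusRdX,Flush]  L1: P0=I P1=M P2=I  mem[L1]=71
15. P0: store L0 := 63  bus=[BusUpgr]  L0: P0=M P1=I P2=I  mem[L0]=60
16. P1: store L1 := 93  bus=[-]  L1: P0=I P1=M P2=I  mem[L1]=71
17. P2: store L1 := 15  bus=[BusRdX,Flush]  L1: P0=I P1=I P2=M  mem[L1]=93
18. P0: store L1 := 18  bus=[BusRdX,Flush]  L1: P0=M P1=I P2=I  mem[L1]=15
19. P2: store L1 := 96  bus=[BusRdX,Flush]  L1: P0=I P1=I P2=M  mem[L1]=18
20. P0: load  L1  bus=[BusRd]  L1: P0=S P1=I P2=O  mem[L1]=18
21. P0: load  L0  bus=[-]  L0: P0=M P1=I P2=I  mem[L0]=60
22. P2: load  L1  bus=[-]  L1: P0=S P1=I P2=O  mem[L1]=18
23. P0: store L1 := 44  bus=[BusUpgr,Flush]  L1: P0=M P1=I P2=I  mem[L1]=96

state = I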